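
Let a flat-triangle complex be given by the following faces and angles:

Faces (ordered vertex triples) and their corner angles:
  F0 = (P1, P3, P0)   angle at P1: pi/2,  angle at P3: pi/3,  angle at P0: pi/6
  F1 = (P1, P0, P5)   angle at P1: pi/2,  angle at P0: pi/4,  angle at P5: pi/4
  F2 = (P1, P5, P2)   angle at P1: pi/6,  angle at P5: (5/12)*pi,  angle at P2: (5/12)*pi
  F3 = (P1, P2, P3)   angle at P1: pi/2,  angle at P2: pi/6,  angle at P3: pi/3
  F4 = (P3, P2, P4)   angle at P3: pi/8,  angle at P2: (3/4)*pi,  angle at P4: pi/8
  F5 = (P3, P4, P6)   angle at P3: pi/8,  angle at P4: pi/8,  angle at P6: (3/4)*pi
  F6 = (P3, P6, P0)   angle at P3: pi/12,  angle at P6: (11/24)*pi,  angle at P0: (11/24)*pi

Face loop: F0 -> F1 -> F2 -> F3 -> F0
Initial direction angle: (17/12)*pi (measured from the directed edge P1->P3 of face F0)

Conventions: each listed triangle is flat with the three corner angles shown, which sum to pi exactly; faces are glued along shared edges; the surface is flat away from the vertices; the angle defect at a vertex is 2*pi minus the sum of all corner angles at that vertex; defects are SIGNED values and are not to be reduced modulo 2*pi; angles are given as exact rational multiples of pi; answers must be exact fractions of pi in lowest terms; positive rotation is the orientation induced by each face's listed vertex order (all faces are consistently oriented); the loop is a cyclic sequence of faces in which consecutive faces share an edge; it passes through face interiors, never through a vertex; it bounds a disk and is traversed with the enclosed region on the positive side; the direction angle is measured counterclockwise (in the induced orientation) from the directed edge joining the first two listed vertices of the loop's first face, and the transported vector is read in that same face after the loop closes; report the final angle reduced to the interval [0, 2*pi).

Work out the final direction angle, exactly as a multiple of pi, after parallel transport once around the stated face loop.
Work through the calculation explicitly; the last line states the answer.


enclosed vertex P1: corner angles sum to (5/3)*pi, defect = 2*pi - (5/3)*pi = pi/3
transport around the loop rotates by the sum of enclosed defects; add to the initial angle mod 2*pi
final angle = (17/12)*pi + pi/3 = (7/4)*pi (mod 2*pi)

Answer: final direction angle = (7/4)*pi


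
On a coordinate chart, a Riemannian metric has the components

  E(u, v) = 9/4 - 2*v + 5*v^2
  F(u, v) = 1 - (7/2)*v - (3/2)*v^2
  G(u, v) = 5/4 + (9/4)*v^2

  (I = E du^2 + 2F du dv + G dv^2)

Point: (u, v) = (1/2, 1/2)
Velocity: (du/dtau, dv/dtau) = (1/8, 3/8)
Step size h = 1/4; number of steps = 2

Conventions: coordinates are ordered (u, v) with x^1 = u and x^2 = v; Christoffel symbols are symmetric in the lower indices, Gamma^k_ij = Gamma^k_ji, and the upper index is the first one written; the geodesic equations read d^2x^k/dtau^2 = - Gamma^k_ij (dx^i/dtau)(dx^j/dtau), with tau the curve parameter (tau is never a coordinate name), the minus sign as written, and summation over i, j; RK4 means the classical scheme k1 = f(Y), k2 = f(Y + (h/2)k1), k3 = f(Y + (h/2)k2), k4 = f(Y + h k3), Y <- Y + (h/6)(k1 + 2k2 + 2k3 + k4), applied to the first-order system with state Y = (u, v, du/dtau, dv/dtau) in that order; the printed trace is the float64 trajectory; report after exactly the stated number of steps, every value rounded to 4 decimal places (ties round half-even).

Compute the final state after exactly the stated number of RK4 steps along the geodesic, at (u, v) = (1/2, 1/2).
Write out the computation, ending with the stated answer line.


f(Y) = (du/dtau, dv/dtau, -Gamma^u_ij Y'^i Y'^j, -Gamma^v_ij Y'^i Y'^j) with the Gammas evaluated at the stage position; h = 0.250000; intermediate values shown to 6 dp
step 0: u = 0.5000, v = 0.5000, du/dtau = 0.1250, dv/dtau = 0.3750
step 1:
  k1: at (u, v) = (0.500000, 0.500000), (du/dtau, dv/dtau) = (0.125000, 0.375000); Gamma_uuu = -0.516746, Gamma_uuv = 0.832536, Gamma_uvv = -2.387560, Gamma_vuu = -1.148325, Gamma_vuv = 0.516746, Gamma_vvv = -0.861244; k1 = (0.125000, 0.375000, 0.265775, 0.090610)
  k2: at (u, v) = (0.515625, 0.546875), (du/dtau, dv/dtau) = (0.158222, 0.386326); Gamma_uuu = -0.729001, Gamma_uuv = 1.028719, Gamma_uvv = -2.531890, Gamma_vuu = -1.418558, Gamma_vuv = 0.729001, Gamma_vvv = -1.154324; k2 = (0.158222, 0.386326, 0.270368, 0.118672)
  k3: at (u, v) = (0.519778, 0.548291), (du/dtau, dv/dtau) = (0.158796, 0.389834); Gamma_uuu = -0.736153, Gamma_uuv = 1.035164, Gamma_uvv = -2.536749, Gamma_vuu = -1.427505, Gamma_vuv = 0.736153, Gamma_vvv = -1.163605; k3 = (0.158796, 0.389834, 0.275912, 0.121688)
  k4: at (u, v) = (0.539699, 0.597459), (du/dtau, dv/dtau) = (0.193978, 0.405422); Gamma_uuu = -1.014871, Gamma_uuv = 1.281053, Gamma_uvv = -2.725086, Gamma_vuu = -1.771919, Gamma_vuv = 1.014871, Gamma_vvv = -1.504116; k4 = (0.193978, 0.405422, 0.284610, 0.154275)
  Y <- Y + (h/6)(k1 + 2k2 + 2k3 + k4): u = 0.5397, v = 0.5972, du/dtau = 0.1935, dv/dtau = 0.4052
step 2:
  k1: at (u, v) = (0.539709, 0.597198), (du/dtau, dv/dtau) = (0.193456, 0.405234); Gamma_uuu = -1.013226, Gamma_uuv = 1.279626, Gamma_uvv = -2.723982, Gamma_vuu = -1.769904, Gamma_vuv = 1.013226, Gamma_vvv = -1.502208; k1 = (0.193456, 0.405234, 0.284605, 0.154060)
  k2: at (u, v) = (0.563891, 0.647852), (du/dtau, dv/dtau) = (0.229032, 0.424491); Gamma_uuu = -1.370209, Gamma_uuv = 1.584946, Gamma_uvv = -2.960995, Gamma_vuu = -2.205031, Gamma_vuv = 1.370209, Gamma_vvv = -1.895543; k2 = (0.229032, 0.424491, 0.297242, 0.190800)
  k3: at (u, v) = (0.568338, 0.650259), (du/dtau, dv/dtau) = (0.230611, 0.429084); Gamma_uuu = -1.389185, Gamma_uuv = 1.600978, Gamma_uvv = -2.973437, Gamma_vuu = -2.228082, Gamma_vuv = 1.389185, Gamma_vvv = -1.915461; k3 = (0.230611, 0.429084, 0.304488, 0.196230)
  k4: at (u, v) = (0.597362, 0.704469), (du/dtau, dv/dtau) = (0.269578, 0.454291); Gamma_uuu = -1.871506, Gamma_uuv = 2.004089, Gamma_uvv = -3.283982, Gamma_vuu = -2.813493, Gamma_vuv = 1.871506, Gamma_vvv = -2.396971; k4 = (0.269578, 0.454291, 0.322887, 0.240756)
  Y <- Y + (h/6)(k1 + 2k2 + 2k3 + k4): u = 0.5973, v = 0.7041, du/dtau = 0.2689, dv/dtau = 0.4539

Answer: u = 0.5973, v = 0.7041, du/dtau = 0.2689, dv/dtau = 0.4539


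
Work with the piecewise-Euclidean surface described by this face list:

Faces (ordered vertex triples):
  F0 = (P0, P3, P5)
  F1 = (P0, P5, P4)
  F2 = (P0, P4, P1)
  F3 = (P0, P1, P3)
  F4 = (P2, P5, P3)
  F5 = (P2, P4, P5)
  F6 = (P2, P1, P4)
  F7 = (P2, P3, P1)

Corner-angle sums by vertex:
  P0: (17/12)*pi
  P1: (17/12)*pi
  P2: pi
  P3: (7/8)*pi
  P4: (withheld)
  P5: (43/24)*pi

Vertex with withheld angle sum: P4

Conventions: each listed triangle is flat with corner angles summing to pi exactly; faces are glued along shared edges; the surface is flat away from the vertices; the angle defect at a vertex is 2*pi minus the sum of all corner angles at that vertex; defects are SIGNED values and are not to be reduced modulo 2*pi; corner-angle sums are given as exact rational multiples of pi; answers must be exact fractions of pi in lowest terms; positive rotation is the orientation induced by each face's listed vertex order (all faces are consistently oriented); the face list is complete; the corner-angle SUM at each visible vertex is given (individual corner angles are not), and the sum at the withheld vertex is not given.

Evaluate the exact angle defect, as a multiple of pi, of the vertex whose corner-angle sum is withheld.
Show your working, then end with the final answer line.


V = 6, E = 12, F = 8; chi = V - E + F = 2
Gauss-Bonnet: total defect = 2*pi*chi = 4*pi; visible defects sum to (7/2)*pi

Answer: defect(P4) = pi/2


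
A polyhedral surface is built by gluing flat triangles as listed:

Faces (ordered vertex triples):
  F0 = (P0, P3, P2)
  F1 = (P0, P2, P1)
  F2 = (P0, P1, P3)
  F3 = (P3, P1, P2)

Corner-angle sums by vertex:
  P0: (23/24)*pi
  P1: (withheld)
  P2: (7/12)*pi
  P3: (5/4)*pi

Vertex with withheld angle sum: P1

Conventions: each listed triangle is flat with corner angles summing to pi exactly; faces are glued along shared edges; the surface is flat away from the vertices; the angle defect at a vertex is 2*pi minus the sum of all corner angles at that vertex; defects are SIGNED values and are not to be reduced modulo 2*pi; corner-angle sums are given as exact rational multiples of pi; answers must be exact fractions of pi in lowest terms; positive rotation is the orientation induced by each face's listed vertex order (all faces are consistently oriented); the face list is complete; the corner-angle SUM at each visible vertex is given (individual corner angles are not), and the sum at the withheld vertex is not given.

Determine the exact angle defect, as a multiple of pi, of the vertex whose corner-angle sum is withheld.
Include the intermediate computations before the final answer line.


V = 4, E = 6, F = 4; chi = V - E + F = 2
Gauss-Bonnet: total defect = 2*pi*chi = 4*pi; visible defects sum to (77/24)*pi

Answer: defect(P1) = (19/24)*pi


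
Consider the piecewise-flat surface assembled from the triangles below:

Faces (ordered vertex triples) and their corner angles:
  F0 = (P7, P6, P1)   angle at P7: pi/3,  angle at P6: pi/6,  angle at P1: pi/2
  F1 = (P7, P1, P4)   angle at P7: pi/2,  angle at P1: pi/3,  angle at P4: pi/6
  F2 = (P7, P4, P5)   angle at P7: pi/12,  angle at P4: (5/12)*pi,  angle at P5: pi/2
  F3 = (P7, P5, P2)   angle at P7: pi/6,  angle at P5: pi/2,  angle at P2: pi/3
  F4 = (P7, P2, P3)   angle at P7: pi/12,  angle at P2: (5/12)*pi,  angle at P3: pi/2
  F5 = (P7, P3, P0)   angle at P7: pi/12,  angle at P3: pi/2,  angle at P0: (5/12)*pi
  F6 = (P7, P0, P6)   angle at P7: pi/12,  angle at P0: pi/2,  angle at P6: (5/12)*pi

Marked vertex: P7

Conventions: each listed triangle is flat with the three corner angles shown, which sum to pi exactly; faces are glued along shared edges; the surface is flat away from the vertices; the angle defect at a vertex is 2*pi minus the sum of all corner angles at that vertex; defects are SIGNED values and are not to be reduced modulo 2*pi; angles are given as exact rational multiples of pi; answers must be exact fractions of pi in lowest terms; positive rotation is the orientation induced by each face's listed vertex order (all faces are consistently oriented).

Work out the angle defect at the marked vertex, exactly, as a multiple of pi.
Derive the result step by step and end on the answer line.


Sum of corner angles at P7: (4/3)*pi
defect = 2*pi - (4/3)*pi

Answer: defect(P7) = (2/3)*pi


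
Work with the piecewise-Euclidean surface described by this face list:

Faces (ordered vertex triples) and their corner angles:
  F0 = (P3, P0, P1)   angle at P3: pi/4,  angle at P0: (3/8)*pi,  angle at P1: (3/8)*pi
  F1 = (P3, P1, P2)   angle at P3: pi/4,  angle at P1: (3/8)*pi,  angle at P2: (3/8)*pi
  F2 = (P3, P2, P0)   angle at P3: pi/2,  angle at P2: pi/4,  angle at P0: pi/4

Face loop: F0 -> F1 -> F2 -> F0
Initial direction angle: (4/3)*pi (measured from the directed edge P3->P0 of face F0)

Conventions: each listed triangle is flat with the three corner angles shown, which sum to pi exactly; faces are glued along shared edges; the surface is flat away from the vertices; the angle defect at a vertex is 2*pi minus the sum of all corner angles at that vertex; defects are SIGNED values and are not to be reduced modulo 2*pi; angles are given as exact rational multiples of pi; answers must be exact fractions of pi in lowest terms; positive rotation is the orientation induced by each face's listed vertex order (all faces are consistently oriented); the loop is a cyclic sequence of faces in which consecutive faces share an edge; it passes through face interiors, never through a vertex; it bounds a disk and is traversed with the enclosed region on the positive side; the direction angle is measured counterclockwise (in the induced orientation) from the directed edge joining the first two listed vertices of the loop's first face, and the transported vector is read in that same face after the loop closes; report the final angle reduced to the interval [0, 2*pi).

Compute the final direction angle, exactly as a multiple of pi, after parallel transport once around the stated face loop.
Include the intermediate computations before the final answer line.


enclosed vertex P3: corner angles sum to pi, defect = 2*pi - pi = pi
summing the enclosed defects onto the initial angle, mod 2*pi in the induced orientation:
final angle = (4/3)*pi + pi = pi/3 (mod 2*pi)

Answer: final direction angle = pi/3


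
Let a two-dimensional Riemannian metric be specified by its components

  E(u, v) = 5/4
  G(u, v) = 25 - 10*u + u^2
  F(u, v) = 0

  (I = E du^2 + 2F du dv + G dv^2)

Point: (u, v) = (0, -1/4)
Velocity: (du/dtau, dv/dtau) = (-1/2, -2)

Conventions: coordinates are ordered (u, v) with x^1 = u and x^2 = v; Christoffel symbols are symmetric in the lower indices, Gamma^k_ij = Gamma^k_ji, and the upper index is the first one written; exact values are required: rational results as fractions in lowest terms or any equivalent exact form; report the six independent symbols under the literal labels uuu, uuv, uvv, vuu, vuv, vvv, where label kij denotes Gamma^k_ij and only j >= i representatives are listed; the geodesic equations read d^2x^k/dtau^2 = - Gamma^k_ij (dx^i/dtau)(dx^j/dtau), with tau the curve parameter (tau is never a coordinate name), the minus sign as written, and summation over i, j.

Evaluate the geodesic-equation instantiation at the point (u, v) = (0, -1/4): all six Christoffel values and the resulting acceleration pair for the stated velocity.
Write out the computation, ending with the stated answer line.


E = 5/4, F = 0, G = 25 at the point
E_u = 0, E_v = 0, F_u = 0, F_v = 0, G_u = -10, G_v = 0
EG - F^2 = 125/4;  g^inv = (4/125) * [[25, 0], [0, 5/4]]
first-kind symbols [ij,l] = (1/2)(d_i g_jl + d_j g_il - d_l g_ij): [uu,u] = E_u/2 = 0, [uu,v] = F_u - E_v/2 = 0, [uv,u] = E_v/2 = 0, [uv,v] = G_u/2 = -5, [vv,u] = F_v - G_u/2 = 5, [vv,v] = G_v/2 = 0
Gamma^u_ij = (G*[ij,u] - F*[ij,v])/(EG - F^2), Gamma^v_ij = (E*[ij,v] - F*[ij,u])/(EG - F^2)
Gamma_uuu = 0, Gamma_uuv = 0, Gamma_uvv = 4, Gamma_vuu = 0, Gamma_vuv = -1/5, Gamma_vvv = 0
d^2u/dtau^2 = -(Gamma_uuu*(-1/2)^2 + 2*Gamma_uuv*(-1/2)*(-2) + Gamma_uvv*(-2)^2) = -16
d^2v/dtau^2 = -(Gamma_vuu*(-1/2)^2 + 2*Gamma_vuv*(-1/2)*(-2) + Gamma_vvv*(-2)^2) = 2/5

Answer: Gamma_uuu = 0, Gamma_uuv = 0, Gamma_uvv = 4, Gamma_vuu = 0, Gamma_vuv = -1/5, Gamma_vvv = 0; accelerations (d^2u/dtau^2, d^2v/dtau^2) = (-16, 2/5)


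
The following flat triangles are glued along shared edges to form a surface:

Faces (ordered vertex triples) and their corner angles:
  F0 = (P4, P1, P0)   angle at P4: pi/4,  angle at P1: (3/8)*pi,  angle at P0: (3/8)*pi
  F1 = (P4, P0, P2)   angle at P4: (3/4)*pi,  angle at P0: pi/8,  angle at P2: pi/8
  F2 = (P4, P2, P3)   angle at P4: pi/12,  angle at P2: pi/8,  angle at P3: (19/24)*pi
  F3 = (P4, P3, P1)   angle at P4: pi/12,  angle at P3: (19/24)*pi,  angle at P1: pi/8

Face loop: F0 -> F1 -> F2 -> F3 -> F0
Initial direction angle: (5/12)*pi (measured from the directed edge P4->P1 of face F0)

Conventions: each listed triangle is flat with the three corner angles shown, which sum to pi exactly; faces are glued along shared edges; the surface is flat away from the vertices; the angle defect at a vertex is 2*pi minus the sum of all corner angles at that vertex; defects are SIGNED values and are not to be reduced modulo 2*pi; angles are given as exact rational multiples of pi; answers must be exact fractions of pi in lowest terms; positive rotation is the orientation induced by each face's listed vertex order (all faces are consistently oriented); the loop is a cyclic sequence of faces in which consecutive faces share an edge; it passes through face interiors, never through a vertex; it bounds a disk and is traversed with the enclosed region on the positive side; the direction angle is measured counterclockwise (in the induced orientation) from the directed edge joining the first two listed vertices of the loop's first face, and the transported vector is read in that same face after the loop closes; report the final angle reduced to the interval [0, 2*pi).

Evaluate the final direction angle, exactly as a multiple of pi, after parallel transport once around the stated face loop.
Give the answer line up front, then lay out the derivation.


Answer: final direction angle = (5/4)*pi

enclosed vertex P4: corner angles sum to (7/6)*pi, defect = 2*pi - (7/6)*pi = (5/6)*pi
the final direction is the initial angle plus the enclosed defects, taken mod 2*pi in the induced orientation
final angle = (5/12)*pi + (5/6)*pi = (5/4)*pi (mod 2*pi)


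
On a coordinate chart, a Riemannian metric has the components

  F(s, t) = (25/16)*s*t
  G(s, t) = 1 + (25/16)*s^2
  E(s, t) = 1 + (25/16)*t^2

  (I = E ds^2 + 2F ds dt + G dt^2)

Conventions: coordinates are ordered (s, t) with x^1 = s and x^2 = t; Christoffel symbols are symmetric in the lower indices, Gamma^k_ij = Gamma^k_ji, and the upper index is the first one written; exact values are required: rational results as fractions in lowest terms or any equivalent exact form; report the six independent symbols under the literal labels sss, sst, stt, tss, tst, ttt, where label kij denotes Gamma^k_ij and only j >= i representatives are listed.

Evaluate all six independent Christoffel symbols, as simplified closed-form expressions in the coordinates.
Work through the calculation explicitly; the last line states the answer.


E = 1 + (25/16)*t^2; F = (25/16)*s*t; G = 1 + (25/16)*s^2
Gamma^k_ij = (1/2) g^{kl} (d_i g_jl + d_j g_il - d_l g_ij), with g^inv = (1/(EG-F^2)) [[G, -F], [-F, E]]
first partials: E_s = 0, E_t = (25/8)*t, F_s = (25/16)*t, F_t = (25/16)*s, G_s = (25/8)*s, G_t = 0
D = EG - F^2 = 1 + (25/16)*t^2 + (25/16)*s^2
expanded: Gamma^s_ss = (G E_s - 2F F_s + F E_t)/(2D), Gamma^s_st = (G E_t - F G_s)/(2D), Gamma^s_tt = (2G F_t - G G_s - F G_t)/(2D), Gamma^t_ss = (2E F_s - E E_t - F E_s)/(2D), Gamma^t_st = (E G_s - F E_t)/(2D), Gamma^t_tt = (E G_t - 2F F_t + F G_s)/(2D); substitute and cancel common factors

Answer: Gamma_sss = 0, Gamma_sst = 25*t/(25*s^2 + 25*t^2 + 16), Gamma_stt = 0, Gamma_tss = 0, Gamma_tst = 25*s/(25*s^2 + 25*t^2 + 16), Gamma_ttt = 0


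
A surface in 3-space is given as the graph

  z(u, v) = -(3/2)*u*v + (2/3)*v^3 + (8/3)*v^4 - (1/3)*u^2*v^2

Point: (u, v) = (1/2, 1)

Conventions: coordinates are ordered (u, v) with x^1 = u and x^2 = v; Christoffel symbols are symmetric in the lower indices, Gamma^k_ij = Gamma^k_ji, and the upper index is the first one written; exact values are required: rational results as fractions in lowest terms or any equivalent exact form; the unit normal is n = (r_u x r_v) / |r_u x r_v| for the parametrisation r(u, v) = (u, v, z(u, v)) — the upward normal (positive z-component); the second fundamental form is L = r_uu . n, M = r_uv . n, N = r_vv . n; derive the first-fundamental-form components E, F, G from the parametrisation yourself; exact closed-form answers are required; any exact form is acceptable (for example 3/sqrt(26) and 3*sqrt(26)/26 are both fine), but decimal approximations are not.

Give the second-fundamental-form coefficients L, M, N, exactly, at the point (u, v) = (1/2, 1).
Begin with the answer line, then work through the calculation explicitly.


Answer: L = -8*sqrt(20509)/20509, M = -26*sqrt(20509)/20509, N = 430*sqrt(20509)/20509

z_u = -11/6, z_v = 47/4, z_uu = -2/3, z_uv = -13/6, z_vv = 215/6
E = 157/36, F = -517/24, G = 2225/16; answer radicand W^2 = 20509/144
unnormalised second-form numerators: l = -2/3, m = -13/6, n = 215/6; L = l/sqrt(20509/144), and similarly M = m/sqrt(W^2), N = n/sqrt(W^2)


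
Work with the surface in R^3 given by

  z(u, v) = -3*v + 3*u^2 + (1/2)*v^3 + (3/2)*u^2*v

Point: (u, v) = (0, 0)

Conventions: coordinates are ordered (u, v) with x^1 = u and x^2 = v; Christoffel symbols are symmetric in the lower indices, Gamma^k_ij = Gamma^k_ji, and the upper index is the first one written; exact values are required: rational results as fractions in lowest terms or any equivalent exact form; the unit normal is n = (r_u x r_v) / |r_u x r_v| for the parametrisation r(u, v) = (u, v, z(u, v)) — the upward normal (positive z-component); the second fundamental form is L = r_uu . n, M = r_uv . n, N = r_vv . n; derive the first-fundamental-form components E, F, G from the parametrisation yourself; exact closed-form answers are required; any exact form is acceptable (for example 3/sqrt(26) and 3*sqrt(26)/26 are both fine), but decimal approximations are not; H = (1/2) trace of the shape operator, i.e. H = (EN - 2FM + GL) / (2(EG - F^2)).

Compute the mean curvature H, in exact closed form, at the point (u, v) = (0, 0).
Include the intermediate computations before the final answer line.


z_u = 0, z_v = -3, z_uu = 6, z_uv = 0, z_vv = 0
E = 1, F = 0, G = 10; answer radicand W^2 = 10
unnormalised second-form numerators: l = 6, m = 0, n = 0; L = l/sqrt(10), and similarly M = m/sqrt(W^2), N = n/sqrt(W^2)
H = (E*n - 2*F*m + G*l) / (2*(EG - F^2)*sqrt(W^2)); E*n - 2*F*m + G*l = 60, EG - F^2 = 10, so H = (3)/sqrt(10)

Answer: H = 3*sqrt(10)/10


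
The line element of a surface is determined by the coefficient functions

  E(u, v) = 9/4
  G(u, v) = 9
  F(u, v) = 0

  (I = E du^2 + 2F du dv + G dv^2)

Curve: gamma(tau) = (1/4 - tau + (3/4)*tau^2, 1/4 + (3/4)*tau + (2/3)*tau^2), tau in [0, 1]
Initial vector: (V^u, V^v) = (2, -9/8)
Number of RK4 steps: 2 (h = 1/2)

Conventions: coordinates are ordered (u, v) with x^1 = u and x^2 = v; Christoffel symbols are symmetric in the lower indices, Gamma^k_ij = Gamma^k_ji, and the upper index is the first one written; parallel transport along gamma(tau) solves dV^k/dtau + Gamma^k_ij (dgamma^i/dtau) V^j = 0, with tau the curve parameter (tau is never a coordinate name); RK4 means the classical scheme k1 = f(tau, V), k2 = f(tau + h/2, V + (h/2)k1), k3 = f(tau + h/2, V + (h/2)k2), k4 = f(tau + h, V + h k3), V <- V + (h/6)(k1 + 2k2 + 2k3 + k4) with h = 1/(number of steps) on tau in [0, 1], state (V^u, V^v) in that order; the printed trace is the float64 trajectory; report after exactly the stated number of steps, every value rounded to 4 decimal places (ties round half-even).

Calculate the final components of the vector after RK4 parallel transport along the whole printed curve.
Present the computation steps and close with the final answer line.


gamma'(tau) = (-1 + (3/2)*tau, 3/4 + (4/3)*tau); f(tau, V)^k = -Gamma^k_ij(gamma(tau)) gamma'^i(tau) V^j; h = 1/2; intermediate values shown to 6 dp
curve data and Christoffel symbols at the stage parameters:
  tau = 0.000000: gamma = (0.250000, 0.250000), gamma' = (-1.000000, 0.750000); Gamma_uuu = 0.000000, Gamma_uuv = 0.000000, Gamma_uvv = 0.000000, Gamma_vuu = 0.000000, Gamma_vuv = 0.000000, Gamma_vvv = 0.000000
  tau = 0.250000: gamma = (0.046875, 0.479167), gamma' = (-0.625000, 1.083333); Gamma_uuu = 0.000000, Gamma_uuv = 0.000000, Gamma_uvv = 0.000000, Gamma_vuu = 0.000000, Gamma_vuv = 0.000000, Gamma_vvv = 0.000000
  tau = 0.500000: gamma = (-0.062500, 0.791667), gamma' = (-0.250000, 1.416667); Gamma_uuu = 0.000000, Gamma_uuv = 0.000000, Gamma_uvv = 0.000000, Gamma_vuu = 0.000000, Gamma_vuv = 0.000000, Gamma_vvv = 0.000000
  tau = 0.750000: gamma = (-0.078125, 1.187500), gamma' = (0.125000, 1.750000); Gamma_uuu = 0.000000, Gamma_uuv = 0.000000, Gamma_uvv = 0.000000, Gamma_vuu = 0.000000, Gamma_vuv = 0.000000, Gamma_vvv = 0.000000
  tau = 1.000000: gamma = (0.000000, 1.666667), gamma' = (0.500000, 2.083333); Gamma_uuu = 0.000000, Gamma_uuv = 0.000000, Gamma_uvv = 0.000000, Gamma_vuu = 0.000000, Gamma_vuv = 0.000000, Gamma_vvv = 0.000000
step 0: V^u = 2.0000, V^v = -1.1250
step 1: k1 = (0.000000, 0.000000), k2 = (0.000000, 0.000000), k3 = (0.000000, 0.000000), k4 = (0.000000, 0.000000); V <- V + (h/6)(k1 + 2k2 + 2k3 + k4): V^u = 2.0000, V^v = -1.1250
step 2: k1 = (0.000000, 0.000000), k2 = (0.000000, 0.000000), k3 = (0.000000, 0.000000), k4 = (0.000000, 0.000000); V <- V + (h/6)(k1 + 2k2 + 2k3 + k4): V^u = 2.0000, V^v = -1.1250

Answer: V^u = 2.0000, V^v = -1.1250


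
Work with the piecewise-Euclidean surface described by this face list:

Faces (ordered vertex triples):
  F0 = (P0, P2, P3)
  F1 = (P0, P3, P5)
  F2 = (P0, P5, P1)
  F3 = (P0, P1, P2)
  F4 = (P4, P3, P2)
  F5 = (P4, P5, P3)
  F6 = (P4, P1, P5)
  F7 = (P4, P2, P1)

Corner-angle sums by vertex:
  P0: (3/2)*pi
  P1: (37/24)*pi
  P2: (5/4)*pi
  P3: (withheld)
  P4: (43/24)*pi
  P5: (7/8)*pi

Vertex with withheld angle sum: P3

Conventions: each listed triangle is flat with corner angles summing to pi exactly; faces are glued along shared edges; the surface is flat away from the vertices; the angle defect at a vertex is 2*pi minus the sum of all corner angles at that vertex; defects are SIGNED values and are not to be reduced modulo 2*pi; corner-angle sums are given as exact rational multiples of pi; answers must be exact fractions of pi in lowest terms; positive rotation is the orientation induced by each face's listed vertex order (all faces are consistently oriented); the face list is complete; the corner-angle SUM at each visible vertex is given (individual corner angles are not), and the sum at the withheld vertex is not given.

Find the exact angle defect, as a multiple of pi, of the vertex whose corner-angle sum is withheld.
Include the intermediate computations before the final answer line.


V = 6, E = 12, F = 8; chi = V - E + F = 2
Gauss-Bonnet: total defect = 2*pi*chi = 4*pi; visible defects sum to (73/24)*pi

Answer: defect(P3) = (23/24)*pi


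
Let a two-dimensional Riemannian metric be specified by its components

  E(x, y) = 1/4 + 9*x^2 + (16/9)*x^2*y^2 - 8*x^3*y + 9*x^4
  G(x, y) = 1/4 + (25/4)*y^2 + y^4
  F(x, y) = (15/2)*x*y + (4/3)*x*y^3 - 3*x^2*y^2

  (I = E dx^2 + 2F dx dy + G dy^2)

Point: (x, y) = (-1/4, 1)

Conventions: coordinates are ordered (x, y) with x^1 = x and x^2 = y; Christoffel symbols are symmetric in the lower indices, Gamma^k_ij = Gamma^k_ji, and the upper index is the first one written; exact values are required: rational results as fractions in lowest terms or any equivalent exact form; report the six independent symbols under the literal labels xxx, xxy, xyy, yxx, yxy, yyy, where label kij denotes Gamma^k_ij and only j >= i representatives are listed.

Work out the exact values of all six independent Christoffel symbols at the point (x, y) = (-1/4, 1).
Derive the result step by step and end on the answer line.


E = 2497/2304, F = -115/48, G = 15/2 at the point
E_x = -1073/144, E_y = 25/72, F_x = 31/3, F_y = -13/4, G_x = 0, G_y = 33/2
EG - F^2 = 11005/4608;  g^inv = (4608/11005) * [[15/2, 115/48], [115/48, 2497/2304]]
first-kind symbols [ij,l] = (1/2)(d_i g_jl + d_j g_il - d_l g_ij): [xx,x] = E_x/2 = -1073/288, [xx,y] = F_x - E_y/2 = 1463/144, [xy,x] = E_y/2 = 25/144, [xy,y] = G_x/2 = 0, [yy,x] = F_y - G_x/2 = -13/4, [yy,y] = G_y/2 = 33/4
Gamma^x_ij = (G*[ij,x] - F*[ij,y])/(EG - F^2), Gamma^y_ij = (E*[ij,y] - F*[ij,x])/(EG - F^2)

Answer: Gamma_xxx = -9958/6603, Gamma_xxy = 1200/2201, Gamma_xyy = -4248/2201, Gamma_yxx = 691631/792360, Gamma_yxy = 1150/6603, Gamma_yyy = 10641/22010


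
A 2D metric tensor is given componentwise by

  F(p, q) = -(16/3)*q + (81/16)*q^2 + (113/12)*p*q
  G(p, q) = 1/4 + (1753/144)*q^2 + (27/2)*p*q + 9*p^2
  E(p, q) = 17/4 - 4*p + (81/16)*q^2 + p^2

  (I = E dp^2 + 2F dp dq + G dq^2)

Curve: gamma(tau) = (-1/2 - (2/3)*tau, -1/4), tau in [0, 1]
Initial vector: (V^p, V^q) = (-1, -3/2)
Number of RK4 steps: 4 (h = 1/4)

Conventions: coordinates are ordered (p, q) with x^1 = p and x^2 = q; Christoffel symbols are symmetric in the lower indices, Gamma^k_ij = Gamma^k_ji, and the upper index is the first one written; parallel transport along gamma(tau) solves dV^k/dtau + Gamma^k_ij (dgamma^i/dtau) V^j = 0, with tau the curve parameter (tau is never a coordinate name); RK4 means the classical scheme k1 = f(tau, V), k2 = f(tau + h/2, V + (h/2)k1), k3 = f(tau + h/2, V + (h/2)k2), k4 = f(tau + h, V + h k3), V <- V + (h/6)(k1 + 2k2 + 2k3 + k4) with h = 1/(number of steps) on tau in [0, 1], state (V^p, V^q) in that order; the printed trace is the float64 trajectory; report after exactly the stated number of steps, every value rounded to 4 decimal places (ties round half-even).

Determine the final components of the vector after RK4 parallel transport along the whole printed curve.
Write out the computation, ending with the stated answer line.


gamma'(tau) = (-2/3, 0); f(tau, V)^k = -Gamma^k_ij(gamma(tau)) gamma'^i(tau) V^j; h = 1/4; intermediate values shown to 6 dp
curve data and Christoffel symbols at the stage parameters:
  tau = 0.000000: gamma = (-0.500000, -0.250000), gamma' = (-0.666667, 0.000000); Gamma_ppp = -0.361076, Gamma_ppq = 0.436233, Gamma_pqq = -0.522692, Gamma_qpp = -0.013710, Gamma_qpq = -1.499621, Gamma_qqq = -0.998483
  tau = 0.125000: gamma = (-0.583333, -0.250000), gamma' = (-0.666667, 0.000000); Gamma_ppp = -0.355949, Gamma_ppq = 0.385046, Gamma_pqq = -0.511115, Gamma_qpp = -0.002070, Gamma_qpq = -1.340841, Gamma_qqq = -0.899654
  tau = 0.250000: gamma = (-0.666667, -0.250000), gamma' = (-0.666667, 0.000000); Gamma_ppp = -0.349434, Gamma_ppq = 0.342821, Gamma_pqq = -0.497644, Gamma_qpp = 0.005006, Gamma_qpq = -1.210754, Gamma_qqq = -0.818278
  tau = 0.375000: gamma = (-0.750000, -0.250000), gamma' = (-0.666667, 0.000000); Gamma_ppp = -0.342218, Gamma_ppq = 0.307593, Gamma_pqq = -0.483100, Gamma_qpp = 0.009327, Gamma_qpq = -1.102671, Gamma_qqq = -0.750290
  tau = 0.500000: gamma = (-0.833333, -0.250000), gamma' = (-0.666667, 0.000000); Gamma_ppp = -0.334696, Gamma_ppq = 0.277877, Gamma_pqq = -0.468051, Gamma_qpp = 0.011935, Gamma_qpq = -1.011686, Gamma_qqq = -0.692720
  tau = 0.625000: gamma = (-0.916667, -0.250000), gamma' = (-0.666667, 0.000000); Gamma_ppp = -0.327100, Gamma_ppq = 0.252549, Gamma_pqq = -0.452886, Gamma_qpp = 0.013454, Gamma_qpq = -0.934177, Gamma_qqq = -0.643385
  tau = 0.750000: gamma = (-1.000000, -0.250000), gamma' = (-0.666667, 0.000000); Gamma_ppp = -0.319569, Gamma_ppq = 0.230758, Gamma_pqq = -0.437865, Gamma_qpp = 0.014267, Gamma_qpq = -0.867441, Gamma_qqq = -0.600651
  tau = 0.875000: gamma = (-1.083333, -0.250000), gamma' = (-0.666667, 0.000000); Gamma_ppp = -0.312184, Gamma_ppq = 0.211851, Gamma_pqq = -0.423159, Gamma_qpp = 0.014620, Gamma_qpq = -0.809430, Gamma_qqq = -0.563285
  tau = 1.000000: gamma = (-1.166667, -0.250000), gamma' = (-0.666667, 0.000000); Gamma_ppp = -0.304994, Gamma_ppq = 0.195320, Gamma_pqq = -0.408876, Gamma_qpp = 0.014670, Gamma_qpq = -0.758572, Gamma_qqq = -0.530334
step 0: V^p = -1.0000, V^q = -1.5000
step 1: k1 = (-0.195515, 1.508761), k2 = (-0.093536, 1.173671), k3 = (-0.107313, 1.211095), k4 = (-0.034417, 0.962937); V <- V + (h/6)(k1 + 2k2 + 2k3 + k4): V^p = -1.0263, V^q = -1.1983
step 2: k1 = (-0.034778, 0.963791), k2 = (0.014123, 0.785903), k3 = (0.008169, 0.802287), k4 = (0.043720, 0.664763); V <- V + (h/6)(k1 + 2k2 + 2k3 + k4): V^p = -1.0241, V^q = -0.9981
step 3: k1 = (0.043610, 0.665011), k2 = (0.068084, 0.560681), k3 = (0.065221, 0.568830), k4 = (0.083038, 0.485358); V <- V + (h/6)(k1 + 2k2 + 2k3 + k4): V^p = -1.0077, V^q = -0.8560
step 4: k1 = (0.082998, 0.485445), k2 = (0.095238, 0.419459), k3 = (0.093754, 0.423925), k4 = (0.102464, 0.369679); V <- V + (h/6)(k1 + 2k2 + 2k3 + k4): V^p = -0.9842, V^q = -0.7501

Answer: V^p = -0.9842, V^q = -0.7501


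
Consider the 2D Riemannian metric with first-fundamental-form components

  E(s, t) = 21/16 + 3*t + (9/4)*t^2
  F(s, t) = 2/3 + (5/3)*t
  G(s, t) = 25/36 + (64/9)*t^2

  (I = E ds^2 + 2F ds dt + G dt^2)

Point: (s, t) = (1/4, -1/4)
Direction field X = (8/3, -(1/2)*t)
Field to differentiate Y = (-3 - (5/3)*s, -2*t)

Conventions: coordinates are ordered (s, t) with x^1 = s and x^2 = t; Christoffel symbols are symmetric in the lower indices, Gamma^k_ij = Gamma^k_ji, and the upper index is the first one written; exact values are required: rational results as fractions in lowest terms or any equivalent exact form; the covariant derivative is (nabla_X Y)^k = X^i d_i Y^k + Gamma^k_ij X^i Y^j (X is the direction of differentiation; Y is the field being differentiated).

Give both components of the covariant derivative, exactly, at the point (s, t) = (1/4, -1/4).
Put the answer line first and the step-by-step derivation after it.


Answer: (nabla_X Y)^s = -237919/40824, (nabla_X Y)^t = 33821/4536

E = 45/64, F = 1/4, G = 41/36 at the point
E_s = 0, E_t = 15/8, F_s = 0, F_t = 5/3, G_s = 0, G_t = -32/9
EG - F^2 = 189/256;  g^inv = (256/189) * [[41/36, -1/4], [-1/4, 45/64]]
first-kind symbols [ij,l] = (1/2)(d_i g_jl + d_j g_il - d_l g_ij): [ss,s] = E_s/2 = 0, [ss,t] = F_s - E_t/2 = -15/16, [st,s] = E_t/2 = 15/16, [st,t] = G_s/2 = 0, [tt,s] = F_t - G_s/2 = 5/3, [tt,t] = G_t/2 = -16/9
Gamma^s_ij = (G*[ij,s] - F*[ij,t])/(EG - F^2), Gamma^t_ij = (E*[ij,t] - F*[ij,s])/(EG - F^2)
Gamma_sss = 20/63, Gamma_sst = 820/567, Gamma_stt = 16192/5103, Gamma_tss = -25/28, Gamma_tst = -20/63, Gamma_ttt = -1280/567
X = (8/3, 1/8), Y = (-41/12, 1/2) at the point


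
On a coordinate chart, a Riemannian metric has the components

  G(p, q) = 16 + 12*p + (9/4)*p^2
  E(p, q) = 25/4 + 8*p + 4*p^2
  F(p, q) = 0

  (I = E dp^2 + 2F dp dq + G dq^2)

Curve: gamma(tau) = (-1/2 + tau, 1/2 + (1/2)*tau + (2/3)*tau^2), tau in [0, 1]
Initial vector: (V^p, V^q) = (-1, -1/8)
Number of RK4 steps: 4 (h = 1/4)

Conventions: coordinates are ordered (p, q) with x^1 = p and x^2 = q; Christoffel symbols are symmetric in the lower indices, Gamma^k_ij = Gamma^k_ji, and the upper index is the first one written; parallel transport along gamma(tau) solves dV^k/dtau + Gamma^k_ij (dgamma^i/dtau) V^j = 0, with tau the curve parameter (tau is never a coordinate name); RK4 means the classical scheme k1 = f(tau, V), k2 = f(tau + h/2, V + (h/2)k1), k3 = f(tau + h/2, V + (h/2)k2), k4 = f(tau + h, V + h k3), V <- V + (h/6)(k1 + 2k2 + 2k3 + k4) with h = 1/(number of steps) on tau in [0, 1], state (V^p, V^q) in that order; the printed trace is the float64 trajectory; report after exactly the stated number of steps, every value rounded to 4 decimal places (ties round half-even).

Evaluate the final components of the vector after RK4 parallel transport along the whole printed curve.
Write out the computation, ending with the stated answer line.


gamma'(tau) = (1, 1/2 + (4/3)*tau); f(tau, V)^k = -Gamma^k_ij(gamma(tau)) gamma'^i(tau) V^j; h = 1/4; intermediate values shown to 6 dp
curve data and Christoffel symbols at the stage parameters:
  tau = 0.000000: gamma = (-0.500000, 0.500000), gamma' = (1.000000, 0.500000); Gamma_ppp = 0.615385, Gamma_ppq = 0.000000, Gamma_pqq = -1.500000, Gamma_qpp = 0.000000, Gamma_qpq = 0.461538, Gamma_qqq = 0.000000
  tau = 0.125000: gamma = (-0.375000, 0.572917), gamma' = (1.000000, 0.666667); Gamma_ppp = 0.655738, Gamma_ppq = 0.000000, Gamma_pqq = -1.352459, Gamma_qpp = 0.000000, Gamma_qpq = 0.436364, Gamma_qqq = 0.000000
  tau = 0.250000: gamma = (-0.250000, 0.666667), gamma' = (1.000000, 0.833333); Gamma_ppp = 0.666667, Gamma_ppq = 0.000000, Gamma_pqq = -1.208333, Gamma_qpp = 0.000000, Gamma_qpq = 0.413793, Gamma_qqq = 0.000000
  tau = 0.375000: gamma = (-0.125000, 0.781250), gamma' = (1.000000, 1.000000); Gamma_ppp = 0.658824, Gamma_ppq = 0.000000, Gamma_pqq = -1.076471, Gamma_qpp = 0.000000, Gamma_qpq = 0.393443, Gamma_qqq = 0.000000
  tau = 0.500000: gamma = (0.000000, 0.916667), gamma' = (1.000000, 1.166667); Gamma_ppp = 0.640000, Gamma_ppq = 0.000000, Gamma_pqq = -0.960000, Gamma_qpp = 0.000000, Gamma_qpq = 0.375000, Gamma_qqq = 0.000000
  tau = 0.625000: gamma = (0.125000, 1.072917), gamma' = (1.000000, 1.333333); Gamma_ppp = 0.615385, Gamma_ppq = 0.000000, Gamma_pqq = -0.858974, Gamma_qpp = 0.000000, Gamma_qpq = 0.358209, Gamma_qqq = 0.000000
  tau = 0.750000: gamma = (0.250000, 1.250000), gamma' = (1.000000, 1.500000); Gamma_ppp = 0.588235, Gamma_ppq = 0.000000, Gamma_pqq = -0.772059, Gamma_qpp = 0.000000, Gamma_qpq = 0.342857, Gamma_qqq = 0.000000
  tau = 0.875000: gamma = (0.375000, 1.447917), gamma' = (1.000000, 1.666667); Gamma_ppp = 0.560510, Gamma_ppq = 0.000000, Gamma_pqq = -0.697452, Gamma_qpp = 0.000000, Gamma_qpq = 0.328767, Gamma_qqq = 0.000000
  tau = 1.000000: gamma = (0.500000, 1.666667), gamma' = (1.000000, 1.833333); Gamma_ppp = 0.533333, Gamma_ppq = 0.000000, Gamma_pqq = -0.633333, Gamma_qpp = 0.000000, Gamma_qpq = 0.315789, Gamma_qqq = 0.000000
step 0: V^p = -1.0000, V^q = -0.1250
step 1: k1 = (0.521635, 0.288462), k2 = (0.532787, 0.310752), k3 = (0.534385, 0.309130), k4 = (0.529554, 0.318505); V <- V + (h/6)(k1 + 2k2 + 2k3 + k4): V^p = -0.8673, V^q = -0.0481
step 2: k1 = (0.529793, 0.318942), k2 = (0.518937, 0.318386), k3 = (0.519756, 0.318947), k4 = (0.507378, 0.310701); V <- V + (h/6)(k1 + 2k2 + 2k3 + k4): V^p = -0.7375, V^q = 0.0313
step 3: k1 = (0.507046, 0.310920), k2 = (0.495193, 0.296834), k3 = (0.494088, 0.298173), k4 = (0.483729, 0.279471); V <- V + (h/6)(k1 + 2k2 + 2k3 + k4): V^p = -0.6138, V^q = 0.1055
step 4: k1 = (0.483195, 0.279492), k2 = (0.473391, 0.257056), k3 = (0.470818, 0.258649), k4 = (0.462121, 0.233470); V <- V + (h/6)(k1 + 2k2 + 2k3 + k4): V^p = -0.4957, V^q = 0.1698

Answer: V^p = -0.4957, V^q = 0.1698


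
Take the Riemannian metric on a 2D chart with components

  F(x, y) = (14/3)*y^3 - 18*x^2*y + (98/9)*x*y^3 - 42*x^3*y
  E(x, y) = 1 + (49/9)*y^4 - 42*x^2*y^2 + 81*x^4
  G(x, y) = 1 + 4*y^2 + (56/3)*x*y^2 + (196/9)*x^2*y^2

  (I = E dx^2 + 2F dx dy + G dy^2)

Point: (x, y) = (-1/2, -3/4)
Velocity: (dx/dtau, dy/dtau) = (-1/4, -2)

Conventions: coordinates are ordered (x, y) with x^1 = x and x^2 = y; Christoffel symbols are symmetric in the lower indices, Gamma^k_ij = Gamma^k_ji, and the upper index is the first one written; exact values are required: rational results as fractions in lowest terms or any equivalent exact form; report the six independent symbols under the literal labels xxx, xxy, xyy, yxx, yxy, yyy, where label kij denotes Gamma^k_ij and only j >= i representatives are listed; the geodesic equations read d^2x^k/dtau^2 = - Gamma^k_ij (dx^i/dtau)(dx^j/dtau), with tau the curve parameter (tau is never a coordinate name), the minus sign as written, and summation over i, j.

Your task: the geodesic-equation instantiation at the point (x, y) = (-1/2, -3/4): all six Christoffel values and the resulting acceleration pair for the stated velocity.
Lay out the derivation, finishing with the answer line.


E = 481/256, F = -15/64, G = 17/16 at the point
E_x = -135/8, E_y = 105/16, F_x = 177/32, F_y = -9/16, G_x = -7/4, G_y = -1/6
EG - F^2 = 497/256;  g^inv = (256/497) * [[17/16, 15/64], [15/64, 481/256]]
first-kind symbols [ij,l] = (1/2)(d_i g_jl + d_j g_il - d_l g_ij): [xx,x] = E_x/2 = -135/16, [xx,y] = F_x - E_y/2 = 9/4, [xy,x] = E_y/2 = 105/32, [xy,y] = G_x/2 = -7/8, [yy,x] = F_y - G_x/2 = 5/16, [yy,y] = G_y/2 = -1/12
Gamma^x_ij = (G*[ij,x] - F*[ij,y])/(EG - F^2), Gamma^y_ij = (E*[ij,y] - F*[ij,x])/(EG - F^2)
Gamma_xxx = -2160/497, Gamma_xxy = 120/71, Gamma_xyy = 80/497, Gamma_yxx = 576/497, Gamma_yxy = -32/71, Gamma_yyy = -64/1491
d^2x/dtau^2 = -(Gamma_xxx*(-1/4)^2 + 2*Gamma_xxy*(-1/4)*(-2) + Gamma_xyy*(-2)^2) = -1025/497
d^2y/dtau^2 = -(Gamma_yxx*(-1/4)^2 + 2*Gamma_yxy*(-1/4)*(-2) + Gamma_yyy*(-2)^2) = 820/1491

Answer: Gamma_xxx = -2160/497, Gamma_xxy = 120/71, Gamma_xyy = 80/497, Gamma_yxx = 576/497, Gamma_yxy = -32/71, Gamma_yyy = -64/1491; accelerations (d^2x/dtau^2, d^2y/dtau^2) = (-1025/497, 820/1491)


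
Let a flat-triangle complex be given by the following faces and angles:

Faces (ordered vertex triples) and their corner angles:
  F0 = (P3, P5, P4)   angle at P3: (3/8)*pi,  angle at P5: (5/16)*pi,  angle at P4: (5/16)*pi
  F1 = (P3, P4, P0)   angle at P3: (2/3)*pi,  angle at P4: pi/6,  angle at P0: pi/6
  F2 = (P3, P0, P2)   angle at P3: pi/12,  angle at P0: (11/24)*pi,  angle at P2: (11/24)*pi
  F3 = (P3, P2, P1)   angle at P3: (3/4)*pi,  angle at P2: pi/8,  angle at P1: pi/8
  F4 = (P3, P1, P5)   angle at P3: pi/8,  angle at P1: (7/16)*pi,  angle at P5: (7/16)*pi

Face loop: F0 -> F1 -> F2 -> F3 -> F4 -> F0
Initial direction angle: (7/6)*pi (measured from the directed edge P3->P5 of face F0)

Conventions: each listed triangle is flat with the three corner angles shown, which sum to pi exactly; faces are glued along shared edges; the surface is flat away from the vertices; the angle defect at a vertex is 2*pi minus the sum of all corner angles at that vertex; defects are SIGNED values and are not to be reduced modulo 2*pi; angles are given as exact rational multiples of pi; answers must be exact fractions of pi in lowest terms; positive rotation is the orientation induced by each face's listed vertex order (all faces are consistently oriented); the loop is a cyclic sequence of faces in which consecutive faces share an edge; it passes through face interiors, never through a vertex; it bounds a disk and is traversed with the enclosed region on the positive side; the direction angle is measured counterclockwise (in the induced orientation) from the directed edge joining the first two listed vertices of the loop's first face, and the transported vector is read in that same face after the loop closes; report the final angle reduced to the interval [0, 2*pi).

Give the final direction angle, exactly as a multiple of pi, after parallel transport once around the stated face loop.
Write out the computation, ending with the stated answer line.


enclosed vertex P3: corner angles sum to 2*pi, defect = 2*pi - 2*pi = 0
adding the enclosed defects to the starting angle (mod 2*pi, induced orientation) gives the holonomy
final angle = (7/6)*pi + 0 = (7/6)*pi (mod 2*pi)

Answer: final direction angle = (7/6)*pi
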